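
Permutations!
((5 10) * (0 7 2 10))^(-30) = ((0 7 2 10 5))^(-30) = (10)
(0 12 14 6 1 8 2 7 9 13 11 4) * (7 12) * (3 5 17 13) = [7, 8, 12, 5, 0, 17, 1, 9, 2, 3, 10, 4, 14, 11, 6, 15, 16, 13] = (0 7 9 3 5 17 13 11 4)(1 8 2 12 14 6)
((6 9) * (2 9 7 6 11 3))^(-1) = ((2 9 11 3)(6 7))^(-1) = (2 3 11 9)(6 7)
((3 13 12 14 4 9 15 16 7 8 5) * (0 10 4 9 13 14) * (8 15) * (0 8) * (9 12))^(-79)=(0 10 4 13 9)(3 14 12 8 5)(7 16 15)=((0 10 4 13 9)(3 14 12 8 5)(7 15 16))^(-79)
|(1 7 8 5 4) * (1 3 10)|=7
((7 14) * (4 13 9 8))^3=((4 13 9 8)(7 14))^3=(4 8 9 13)(7 14)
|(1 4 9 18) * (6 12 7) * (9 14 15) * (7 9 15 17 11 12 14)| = |(1 4 7 6 14 17 11 12 9 18)| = 10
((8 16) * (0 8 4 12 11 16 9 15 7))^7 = (0 9 7 8 15)(4 16 11 12)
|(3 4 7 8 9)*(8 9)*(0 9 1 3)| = |(0 9)(1 3 4 7)| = 4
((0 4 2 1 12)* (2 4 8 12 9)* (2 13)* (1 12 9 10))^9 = (0 13)(1 10)(2 8)(9 12)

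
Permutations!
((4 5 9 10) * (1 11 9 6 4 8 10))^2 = ((1 11 9)(4 5 6)(8 10))^2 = (1 9 11)(4 6 5)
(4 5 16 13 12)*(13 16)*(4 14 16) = (4 5 13 12 14 16) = [0, 1, 2, 3, 5, 13, 6, 7, 8, 9, 10, 11, 14, 12, 16, 15, 4]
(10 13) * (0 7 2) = [7, 1, 0, 3, 4, 5, 6, 2, 8, 9, 13, 11, 12, 10] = (0 7 2)(10 13)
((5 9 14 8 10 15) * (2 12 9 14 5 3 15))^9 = (2 9 14 10 12 5 8)(3 15)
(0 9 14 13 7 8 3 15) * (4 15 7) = (0 9 14 13 4 15)(3 7 8) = [9, 1, 2, 7, 15, 5, 6, 8, 3, 14, 10, 11, 12, 4, 13, 0]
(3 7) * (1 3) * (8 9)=[0, 3, 2, 7, 4, 5, 6, 1, 9, 8]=(1 3 7)(8 9)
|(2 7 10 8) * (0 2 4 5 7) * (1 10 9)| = |(0 2)(1 10 8 4 5 7 9)| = 14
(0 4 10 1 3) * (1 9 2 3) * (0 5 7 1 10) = (0 4)(1 10 9 2 3 5 7) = [4, 10, 3, 5, 0, 7, 6, 1, 8, 2, 9]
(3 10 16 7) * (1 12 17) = [0, 12, 2, 10, 4, 5, 6, 3, 8, 9, 16, 11, 17, 13, 14, 15, 7, 1] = (1 12 17)(3 10 16 7)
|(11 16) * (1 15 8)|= 6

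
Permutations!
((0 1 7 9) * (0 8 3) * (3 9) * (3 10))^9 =((0 1 7 10 3)(8 9))^9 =(0 3 10 7 1)(8 9)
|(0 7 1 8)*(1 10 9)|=|(0 7 10 9 1 8)|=6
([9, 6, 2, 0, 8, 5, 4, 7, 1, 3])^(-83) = [9, 6, 2, 0, 8, 5, 4, 7, 1, 3]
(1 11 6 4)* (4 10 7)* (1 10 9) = (1 11 6 9)(4 10 7) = [0, 11, 2, 3, 10, 5, 9, 4, 8, 1, 7, 6]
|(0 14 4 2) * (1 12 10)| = |(0 14 4 2)(1 12 10)| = 12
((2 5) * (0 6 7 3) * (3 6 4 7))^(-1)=(0 3 6 7 4)(2 5)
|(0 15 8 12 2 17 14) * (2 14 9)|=15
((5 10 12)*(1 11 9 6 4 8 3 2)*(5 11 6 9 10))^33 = (12)(1 8)(2 4)(3 6)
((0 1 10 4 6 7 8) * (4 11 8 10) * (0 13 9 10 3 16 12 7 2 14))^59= (0 14 2 6 4 1)(3 7 12 16)(8 11 10 9 13)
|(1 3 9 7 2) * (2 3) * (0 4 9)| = |(0 4 9 7 3)(1 2)| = 10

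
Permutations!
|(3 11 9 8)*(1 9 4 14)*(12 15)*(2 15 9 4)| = |(1 4 14)(2 15 12 9 8 3 11)| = 21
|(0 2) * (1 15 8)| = |(0 2)(1 15 8)| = 6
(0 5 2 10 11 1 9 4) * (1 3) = [5, 9, 10, 1, 0, 2, 6, 7, 8, 4, 11, 3] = (0 5 2 10 11 3 1 9 4)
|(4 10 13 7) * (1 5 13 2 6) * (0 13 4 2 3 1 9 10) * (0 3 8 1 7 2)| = |(0 13 2 6 9 10 8 1 5 4 3 7)| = 12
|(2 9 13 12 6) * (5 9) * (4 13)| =7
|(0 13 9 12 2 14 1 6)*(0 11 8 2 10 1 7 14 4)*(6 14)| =|(0 13 9 12 10 1 14 7 6 11 8 2 4)| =13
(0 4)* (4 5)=(0 5 4)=[5, 1, 2, 3, 0, 4]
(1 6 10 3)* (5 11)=(1 6 10 3)(5 11)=[0, 6, 2, 1, 4, 11, 10, 7, 8, 9, 3, 5]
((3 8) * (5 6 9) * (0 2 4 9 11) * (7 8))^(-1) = (0 11 6 5 9 4 2)(3 8 7)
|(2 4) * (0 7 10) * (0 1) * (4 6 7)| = |(0 4 2 6 7 10 1)| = 7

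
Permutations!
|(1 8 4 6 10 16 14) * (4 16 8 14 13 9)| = |(1 14)(4 6 10 8 16 13 9)| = 14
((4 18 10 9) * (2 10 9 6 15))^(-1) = (2 15 6 10)(4 9 18)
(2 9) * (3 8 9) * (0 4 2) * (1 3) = (0 4 2 1 3 8 9) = [4, 3, 1, 8, 2, 5, 6, 7, 9, 0]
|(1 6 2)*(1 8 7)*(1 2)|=|(1 6)(2 8 7)|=6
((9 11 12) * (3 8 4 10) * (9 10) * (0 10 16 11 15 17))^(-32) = (17)(11 12 16)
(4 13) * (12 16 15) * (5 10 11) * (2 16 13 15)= [0, 1, 16, 3, 15, 10, 6, 7, 8, 9, 11, 5, 13, 4, 14, 12, 2]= (2 16)(4 15 12 13)(5 10 11)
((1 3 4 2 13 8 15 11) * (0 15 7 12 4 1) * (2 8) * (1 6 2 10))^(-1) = ((0 15 11)(1 3 6 2 13 10)(4 8 7 12))^(-1) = (0 11 15)(1 10 13 2 6 3)(4 12 7 8)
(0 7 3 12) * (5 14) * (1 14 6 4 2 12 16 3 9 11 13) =(0 7 9 11 13 1 14 5 6 4 2 12)(3 16) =[7, 14, 12, 16, 2, 6, 4, 9, 8, 11, 10, 13, 0, 1, 5, 15, 3]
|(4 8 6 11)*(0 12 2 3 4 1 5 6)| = 12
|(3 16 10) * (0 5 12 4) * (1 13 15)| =12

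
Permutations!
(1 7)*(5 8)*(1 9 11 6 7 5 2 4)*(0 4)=[4, 5, 0, 3, 1, 8, 7, 9, 2, 11, 10, 6]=(0 4 1 5 8 2)(6 7 9 11)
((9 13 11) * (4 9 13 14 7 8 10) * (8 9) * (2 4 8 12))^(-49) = ((2 4 12)(7 9 14)(8 10)(11 13))^(-49) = (2 12 4)(7 14 9)(8 10)(11 13)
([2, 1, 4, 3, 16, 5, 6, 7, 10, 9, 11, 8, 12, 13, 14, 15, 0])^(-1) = (0 16 4 2)(8 11 10)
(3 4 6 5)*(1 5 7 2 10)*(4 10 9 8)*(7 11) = (1 5 3 10)(2 9 8 4 6 11 7) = [0, 5, 9, 10, 6, 3, 11, 2, 4, 8, 1, 7]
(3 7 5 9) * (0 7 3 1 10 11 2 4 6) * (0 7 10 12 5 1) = (0 10 11 2 4 6 7 1 12 5 9) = [10, 12, 4, 3, 6, 9, 7, 1, 8, 0, 11, 2, 5]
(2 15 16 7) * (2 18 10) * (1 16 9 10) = (1 16 7 18)(2 15 9 10) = [0, 16, 15, 3, 4, 5, 6, 18, 8, 10, 2, 11, 12, 13, 14, 9, 7, 17, 1]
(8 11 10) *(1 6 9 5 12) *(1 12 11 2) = [0, 6, 1, 3, 4, 11, 9, 7, 2, 5, 8, 10, 12] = (12)(1 6 9 5 11 10 8 2)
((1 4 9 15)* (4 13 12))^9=(1 4)(9 13)(12 15)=((1 13 12 4 9 15))^9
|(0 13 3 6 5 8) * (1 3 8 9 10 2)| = |(0 13 8)(1 3 6 5 9 10 2)| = 21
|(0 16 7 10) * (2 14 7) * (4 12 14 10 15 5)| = |(0 16 2 10)(4 12 14 7 15 5)| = 12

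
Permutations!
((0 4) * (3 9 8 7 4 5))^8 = ((0 5 3 9 8 7 4))^8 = (0 5 3 9 8 7 4)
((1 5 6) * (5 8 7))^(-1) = (1 6 5 7 8)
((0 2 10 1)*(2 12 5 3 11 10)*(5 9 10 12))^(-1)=((0 5 3 11 12 9 10 1))^(-1)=(0 1 10 9 12 11 3 5)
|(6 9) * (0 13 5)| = |(0 13 5)(6 9)| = 6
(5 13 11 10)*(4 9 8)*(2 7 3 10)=[0, 1, 7, 10, 9, 13, 6, 3, 4, 8, 5, 2, 12, 11]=(2 7 3 10 5 13 11)(4 9 8)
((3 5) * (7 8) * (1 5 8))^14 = ((1 5 3 8 7))^14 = (1 7 8 3 5)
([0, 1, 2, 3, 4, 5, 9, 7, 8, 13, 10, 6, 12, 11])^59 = (6 11 13 9)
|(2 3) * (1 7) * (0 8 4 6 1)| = 6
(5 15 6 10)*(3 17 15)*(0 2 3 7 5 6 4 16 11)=(0 2 3 17 15 4 16 11)(5 7)(6 10)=[2, 1, 3, 17, 16, 7, 10, 5, 8, 9, 6, 0, 12, 13, 14, 4, 11, 15]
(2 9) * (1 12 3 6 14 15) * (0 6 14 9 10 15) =(0 6 9 2 10 15 1 12 3 14) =[6, 12, 10, 14, 4, 5, 9, 7, 8, 2, 15, 11, 3, 13, 0, 1]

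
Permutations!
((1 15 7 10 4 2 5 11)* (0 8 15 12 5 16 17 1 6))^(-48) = (0 17 15 12 10 11 2)(1 7 5 4 6 16 8)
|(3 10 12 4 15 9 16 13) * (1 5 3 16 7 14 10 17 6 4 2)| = |(1 5 3 17 6 4 15 9 7 14 10 12 2)(13 16)| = 26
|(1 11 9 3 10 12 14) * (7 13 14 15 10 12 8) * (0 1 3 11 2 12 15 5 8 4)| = |(0 1 2 12 5 8 7 13 14 3 15 10 4)(9 11)| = 26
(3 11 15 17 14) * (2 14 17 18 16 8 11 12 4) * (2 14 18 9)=(2 18 16 8 11 15 9)(3 12 4 14)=[0, 1, 18, 12, 14, 5, 6, 7, 11, 2, 10, 15, 4, 13, 3, 9, 8, 17, 16]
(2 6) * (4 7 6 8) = [0, 1, 8, 3, 7, 5, 2, 6, 4] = (2 8 4 7 6)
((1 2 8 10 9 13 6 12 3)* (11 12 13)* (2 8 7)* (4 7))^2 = ((1 8 10 9 11 12 3)(2 4 7)(6 13))^2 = (13)(1 10 11 3 8 9 12)(2 7 4)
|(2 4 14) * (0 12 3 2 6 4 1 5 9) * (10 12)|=|(0 10 12 3 2 1 5 9)(4 14 6)|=24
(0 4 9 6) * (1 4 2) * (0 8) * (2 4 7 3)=[4, 7, 1, 2, 9, 5, 8, 3, 0, 6]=(0 4 9 6 8)(1 7 3 2)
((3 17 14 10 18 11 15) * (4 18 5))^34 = ((3 17 14 10 5 4 18 11 15))^34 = (3 11 4 10 17 15 18 5 14)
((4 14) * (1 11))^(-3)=(1 11)(4 14)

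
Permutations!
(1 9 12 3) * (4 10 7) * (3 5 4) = (1 9 12 5 4 10 7 3) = [0, 9, 2, 1, 10, 4, 6, 3, 8, 12, 7, 11, 5]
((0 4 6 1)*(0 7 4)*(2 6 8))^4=(1 2 4)(6 8 7)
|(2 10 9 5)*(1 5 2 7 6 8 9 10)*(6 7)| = 6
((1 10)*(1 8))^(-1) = ((1 10 8))^(-1) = (1 8 10)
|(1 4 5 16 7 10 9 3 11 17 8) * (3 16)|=|(1 4 5 3 11 17 8)(7 10 9 16)|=28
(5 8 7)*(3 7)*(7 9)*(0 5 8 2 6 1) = (0 5 2 6 1)(3 9 7 8) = [5, 0, 6, 9, 4, 2, 1, 8, 3, 7]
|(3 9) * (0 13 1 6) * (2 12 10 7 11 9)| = |(0 13 1 6)(2 12 10 7 11 9 3)| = 28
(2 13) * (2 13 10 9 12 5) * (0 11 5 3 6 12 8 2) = (13)(0 11 5)(2 10 9 8)(3 6 12) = [11, 1, 10, 6, 4, 0, 12, 7, 2, 8, 9, 5, 3, 13]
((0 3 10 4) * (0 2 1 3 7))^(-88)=(1 10 2 3 4)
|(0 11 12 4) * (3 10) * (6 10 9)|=4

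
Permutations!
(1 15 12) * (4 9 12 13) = [0, 15, 2, 3, 9, 5, 6, 7, 8, 12, 10, 11, 1, 4, 14, 13] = (1 15 13 4 9 12)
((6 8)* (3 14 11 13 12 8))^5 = (3 8 13 14 6 12 11)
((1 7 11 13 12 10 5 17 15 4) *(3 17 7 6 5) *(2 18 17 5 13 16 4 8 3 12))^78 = (1 3 13 7 18 16 15)(2 11 17 4 8 6 5)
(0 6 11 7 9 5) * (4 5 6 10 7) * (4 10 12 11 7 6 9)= [12, 1, 2, 3, 5, 0, 7, 4, 8, 9, 6, 10, 11]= (0 12 11 10 6 7 4 5)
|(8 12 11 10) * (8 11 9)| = 6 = |(8 12 9)(10 11)|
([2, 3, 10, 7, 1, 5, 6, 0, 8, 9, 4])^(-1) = [7, 4, 0, 1, 10, 5, 6, 3, 8, 9, 2]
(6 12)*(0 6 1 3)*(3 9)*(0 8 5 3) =(0 6 12 1 9)(3 8 5) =[6, 9, 2, 8, 4, 3, 12, 7, 5, 0, 10, 11, 1]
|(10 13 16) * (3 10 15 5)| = 6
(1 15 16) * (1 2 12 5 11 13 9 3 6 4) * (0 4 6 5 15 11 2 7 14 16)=(0 4 1 11 13 9 3 5 2 12 15)(7 14 16)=[4, 11, 12, 5, 1, 2, 6, 14, 8, 3, 10, 13, 15, 9, 16, 0, 7]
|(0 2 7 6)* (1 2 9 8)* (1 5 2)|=|(0 9 8 5 2 7 6)|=7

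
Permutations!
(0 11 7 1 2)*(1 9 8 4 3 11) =(0 1 2)(3 11 7 9 8 4) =[1, 2, 0, 11, 3, 5, 6, 9, 4, 8, 10, 7]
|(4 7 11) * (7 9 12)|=5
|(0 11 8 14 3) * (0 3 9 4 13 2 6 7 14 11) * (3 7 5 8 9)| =24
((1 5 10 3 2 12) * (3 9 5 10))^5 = (1 2 5 10 12 3 9)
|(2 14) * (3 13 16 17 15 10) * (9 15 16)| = 10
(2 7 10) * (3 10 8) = (2 7 8 3 10) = [0, 1, 7, 10, 4, 5, 6, 8, 3, 9, 2]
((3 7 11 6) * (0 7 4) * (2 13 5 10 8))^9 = (0 6)(2 8 10 5 13)(3 7)(4 11)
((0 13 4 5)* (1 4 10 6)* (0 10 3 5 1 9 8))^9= ((0 13 3 5 10 6 9 8)(1 4))^9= (0 13 3 5 10 6 9 8)(1 4)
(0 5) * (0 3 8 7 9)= [5, 1, 2, 8, 4, 3, 6, 9, 7, 0]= (0 5 3 8 7 9)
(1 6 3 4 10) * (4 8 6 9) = (1 9 4 10)(3 8 6) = [0, 9, 2, 8, 10, 5, 3, 7, 6, 4, 1]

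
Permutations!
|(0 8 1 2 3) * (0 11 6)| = 7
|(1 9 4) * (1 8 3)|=|(1 9 4 8 3)|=5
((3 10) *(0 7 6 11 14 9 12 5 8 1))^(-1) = ((0 7 6 11 14 9 12 5 8 1)(3 10))^(-1) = (0 1 8 5 12 9 14 11 6 7)(3 10)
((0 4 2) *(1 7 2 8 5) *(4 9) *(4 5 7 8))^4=((0 9 5 1 8 7 2))^4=(0 8 9 7 5 2 1)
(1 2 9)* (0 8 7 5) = (0 8 7 5)(1 2 9) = [8, 2, 9, 3, 4, 0, 6, 5, 7, 1]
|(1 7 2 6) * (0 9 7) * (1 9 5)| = |(0 5 1)(2 6 9 7)| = 12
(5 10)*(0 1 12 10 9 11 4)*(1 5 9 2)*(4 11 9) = (0 5 2 1 12 10 4) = [5, 12, 1, 3, 0, 2, 6, 7, 8, 9, 4, 11, 10]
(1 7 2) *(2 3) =(1 7 3 2) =[0, 7, 1, 2, 4, 5, 6, 3]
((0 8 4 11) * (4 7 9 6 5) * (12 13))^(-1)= ((0 8 7 9 6 5 4 11)(12 13))^(-1)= (0 11 4 5 6 9 7 8)(12 13)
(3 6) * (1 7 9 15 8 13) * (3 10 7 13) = (1 13)(3 6 10 7 9 15 8) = [0, 13, 2, 6, 4, 5, 10, 9, 3, 15, 7, 11, 12, 1, 14, 8]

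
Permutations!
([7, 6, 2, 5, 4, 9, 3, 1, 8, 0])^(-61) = [1, 3, 2, 9, 4, 0, 5, 6, 8, 7]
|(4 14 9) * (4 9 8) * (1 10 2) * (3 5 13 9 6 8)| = |(1 10 2)(3 5 13 9 6 8 4 14)| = 24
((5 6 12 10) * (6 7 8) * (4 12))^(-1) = (4 6 8 7 5 10 12)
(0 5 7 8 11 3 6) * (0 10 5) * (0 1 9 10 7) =(0 1 9 10 5)(3 6 7 8 11) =[1, 9, 2, 6, 4, 0, 7, 8, 11, 10, 5, 3]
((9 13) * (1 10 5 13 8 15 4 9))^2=((1 10 5 13)(4 9 8 15))^2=(1 5)(4 8)(9 15)(10 13)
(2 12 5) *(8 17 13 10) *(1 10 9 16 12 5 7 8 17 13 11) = (1 10 17 11)(2 5)(7 8 13 9 16 12) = [0, 10, 5, 3, 4, 2, 6, 8, 13, 16, 17, 1, 7, 9, 14, 15, 12, 11]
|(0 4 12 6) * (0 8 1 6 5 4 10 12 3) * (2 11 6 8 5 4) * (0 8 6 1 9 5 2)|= |(0 10 12 4 3 8 9 5)(1 6 2 11)|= 8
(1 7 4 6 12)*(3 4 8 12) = (1 7 8 12)(3 4 6) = [0, 7, 2, 4, 6, 5, 3, 8, 12, 9, 10, 11, 1]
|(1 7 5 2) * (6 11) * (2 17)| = |(1 7 5 17 2)(6 11)| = 10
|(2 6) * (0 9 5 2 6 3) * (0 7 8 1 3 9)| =12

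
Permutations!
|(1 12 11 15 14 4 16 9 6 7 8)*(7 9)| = |(1 12 11 15 14 4 16 7 8)(6 9)| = 18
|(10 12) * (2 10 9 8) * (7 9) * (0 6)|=6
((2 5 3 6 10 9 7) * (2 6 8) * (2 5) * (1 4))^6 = (6 9)(7 10)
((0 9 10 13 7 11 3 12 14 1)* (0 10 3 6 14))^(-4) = ((0 9 3 12)(1 10 13 7 11 6 14))^(-4) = (1 7 14 13 6 10 11)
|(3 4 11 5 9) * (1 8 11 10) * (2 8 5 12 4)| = 10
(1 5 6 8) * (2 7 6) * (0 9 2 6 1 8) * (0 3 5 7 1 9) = (1 7 9 2)(3 5 6) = [0, 7, 1, 5, 4, 6, 3, 9, 8, 2]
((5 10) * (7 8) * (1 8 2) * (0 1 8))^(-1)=(0 1)(2 7 8)(5 10)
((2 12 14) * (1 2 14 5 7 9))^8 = (14)(1 12 7)(2 5 9)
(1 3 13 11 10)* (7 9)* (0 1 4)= (0 1 3 13 11 10 4)(7 9)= [1, 3, 2, 13, 0, 5, 6, 9, 8, 7, 4, 10, 12, 11]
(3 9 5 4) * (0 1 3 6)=[1, 3, 2, 9, 6, 4, 0, 7, 8, 5]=(0 1 3 9 5 4 6)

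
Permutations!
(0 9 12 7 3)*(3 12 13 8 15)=(0 9 13 8 15 3)(7 12)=[9, 1, 2, 0, 4, 5, 6, 12, 15, 13, 10, 11, 7, 8, 14, 3]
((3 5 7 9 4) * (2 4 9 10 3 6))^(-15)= (3 5 7 10)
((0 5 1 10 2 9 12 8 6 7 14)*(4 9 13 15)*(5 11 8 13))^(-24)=((0 11 8 6 7 14)(1 10 2 5)(4 9 12 13 15))^(-24)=(4 9 12 13 15)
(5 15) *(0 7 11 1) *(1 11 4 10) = (0 7 4 10 1)(5 15) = [7, 0, 2, 3, 10, 15, 6, 4, 8, 9, 1, 11, 12, 13, 14, 5]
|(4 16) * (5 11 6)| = |(4 16)(5 11 6)| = 6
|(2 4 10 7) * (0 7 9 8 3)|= 8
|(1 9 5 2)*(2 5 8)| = 4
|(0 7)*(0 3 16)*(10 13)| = |(0 7 3 16)(10 13)| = 4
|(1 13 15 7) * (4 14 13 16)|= 7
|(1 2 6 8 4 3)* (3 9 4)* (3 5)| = 6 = |(1 2 6 8 5 3)(4 9)|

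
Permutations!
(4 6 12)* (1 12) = (1 12 4 6) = [0, 12, 2, 3, 6, 5, 1, 7, 8, 9, 10, 11, 4]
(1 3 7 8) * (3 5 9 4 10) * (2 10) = [0, 5, 10, 7, 2, 9, 6, 8, 1, 4, 3] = (1 5 9 4 2 10 3 7 8)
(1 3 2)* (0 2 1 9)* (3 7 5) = [2, 7, 9, 1, 4, 3, 6, 5, 8, 0] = (0 2 9)(1 7 5 3)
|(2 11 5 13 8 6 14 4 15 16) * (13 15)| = |(2 11 5 15 16)(4 13 8 6 14)| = 5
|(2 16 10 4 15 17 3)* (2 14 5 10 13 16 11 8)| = |(2 11 8)(3 14 5 10 4 15 17)(13 16)| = 42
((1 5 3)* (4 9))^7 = ((1 5 3)(4 9))^7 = (1 5 3)(4 9)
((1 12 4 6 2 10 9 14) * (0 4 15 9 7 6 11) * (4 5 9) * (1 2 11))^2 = ((0 5 9 14 2 10 7 6 11)(1 12 15 4))^2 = (0 9 2 7 11 5 14 10 6)(1 15)(4 12)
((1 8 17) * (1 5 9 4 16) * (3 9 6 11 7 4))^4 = (1 6 16 5 4 17 7 8 11)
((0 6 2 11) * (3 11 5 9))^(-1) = (0 11 3 9 5 2 6)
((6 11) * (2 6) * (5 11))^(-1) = ((2 6 5 11))^(-1) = (2 11 5 6)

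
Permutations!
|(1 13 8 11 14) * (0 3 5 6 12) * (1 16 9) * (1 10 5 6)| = |(0 3 6 12)(1 13 8 11 14 16 9 10 5)| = 36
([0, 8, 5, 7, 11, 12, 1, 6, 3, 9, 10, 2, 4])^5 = [0, 1, 2, 3, 4, 5, 6, 7, 8, 9, 10, 11, 12]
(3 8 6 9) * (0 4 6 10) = (0 4 6 9 3 8 10) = [4, 1, 2, 8, 6, 5, 9, 7, 10, 3, 0]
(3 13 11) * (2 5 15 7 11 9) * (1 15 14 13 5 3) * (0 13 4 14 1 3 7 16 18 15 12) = (0 13 9 2 7 11 3 5 1 12)(4 14)(15 16 18) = [13, 12, 7, 5, 14, 1, 6, 11, 8, 2, 10, 3, 0, 9, 4, 16, 18, 17, 15]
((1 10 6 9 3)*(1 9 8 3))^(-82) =(1 6 3)(8 9 10)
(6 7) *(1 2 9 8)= (1 2 9 8)(6 7)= [0, 2, 9, 3, 4, 5, 7, 6, 1, 8]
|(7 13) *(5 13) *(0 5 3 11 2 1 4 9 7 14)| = |(0 5 13 14)(1 4 9 7 3 11 2)| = 28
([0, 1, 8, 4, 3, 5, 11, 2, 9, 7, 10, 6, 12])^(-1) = [0, 1, 7, 4, 3, 5, 11, 9, 2, 8, 10, 6, 12]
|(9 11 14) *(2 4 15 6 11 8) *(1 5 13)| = 24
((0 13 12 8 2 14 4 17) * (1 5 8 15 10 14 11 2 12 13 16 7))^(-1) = (0 17 4 14 10 15 12 8 5 1 7 16)(2 11)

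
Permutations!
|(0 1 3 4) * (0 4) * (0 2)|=4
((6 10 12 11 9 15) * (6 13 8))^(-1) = (6 8 13 15 9 11 12 10)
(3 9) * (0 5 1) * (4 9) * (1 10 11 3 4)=(0 5 10 11 3 1)(4 9)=[5, 0, 2, 1, 9, 10, 6, 7, 8, 4, 11, 3]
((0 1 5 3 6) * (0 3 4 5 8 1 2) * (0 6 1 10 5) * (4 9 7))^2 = (0 6 1 10 9 4 2 3 8 5 7)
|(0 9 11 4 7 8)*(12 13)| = 6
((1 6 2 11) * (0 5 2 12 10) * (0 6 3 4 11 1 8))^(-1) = (0 8 11 4 3 1 2 5)(6 10 12)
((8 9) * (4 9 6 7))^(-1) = (4 7 6 8 9)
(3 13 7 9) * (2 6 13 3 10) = [0, 1, 6, 3, 4, 5, 13, 9, 8, 10, 2, 11, 12, 7] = (2 6 13 7 9 10)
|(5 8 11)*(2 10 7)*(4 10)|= 12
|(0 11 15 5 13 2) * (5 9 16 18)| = 9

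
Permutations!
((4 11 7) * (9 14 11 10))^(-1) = (4 7 11 14 9 10)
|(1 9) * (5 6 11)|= 6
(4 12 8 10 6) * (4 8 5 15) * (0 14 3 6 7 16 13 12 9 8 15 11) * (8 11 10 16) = (0 14 3 6 15 4 9 11)(5 10 7 8 16 13 12) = [14, 1, 2, 6, 9, 10, 15, 8, 16, 11, 7, 0, 5, 12, 3, 4, 13]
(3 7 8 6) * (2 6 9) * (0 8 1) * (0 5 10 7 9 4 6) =[8, 5, 0, 9, 6, 10, 3, 1, 4, 2, 7] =(0 8 4 6 3 9 2)(1 5 10 7)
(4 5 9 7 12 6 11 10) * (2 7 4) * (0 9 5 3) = (0 9 4 3)(2 7 12 6 11 10) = [9, 1, 7, 0, 3, 5, 11, 12, 8, 4, 2, 10, 6]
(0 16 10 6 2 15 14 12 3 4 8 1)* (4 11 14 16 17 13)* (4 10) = [17, 0, 15, 11, 8, 5, 2, 7, 1, 9, 6, 14, 3, 10, 12, 16, 4, 13] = (0 17 13 10 6 2 15 16 4 8 1)(3 11 14 12)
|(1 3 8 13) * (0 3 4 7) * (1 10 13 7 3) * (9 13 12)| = |(0 1 4 3 8 7)(9 13 10 12)| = 12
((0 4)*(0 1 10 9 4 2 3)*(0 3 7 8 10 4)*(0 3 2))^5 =(1 4)(2 3 9 10 8 7)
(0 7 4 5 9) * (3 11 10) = (0 7 4 5 9)(3 11 10) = [7, 1, 2, 11, 5, 9, 6, 4, 8, 0, 3, 10]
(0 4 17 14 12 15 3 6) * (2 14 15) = (0 4 17 15 3 6)(2 14 12) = [4, 1, 14, 6, 17, 5, 0, 7, 8, 9, 10, 11, 2, 13, 12, 3, 16, 15]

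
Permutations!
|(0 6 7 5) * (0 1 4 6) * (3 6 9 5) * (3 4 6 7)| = |(1 6 3 7 4 9 5)| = 7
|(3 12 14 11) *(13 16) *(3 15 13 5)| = |(3 12 14 11 15 13 16 5)| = 8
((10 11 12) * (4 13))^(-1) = (4 13)(10 12 11)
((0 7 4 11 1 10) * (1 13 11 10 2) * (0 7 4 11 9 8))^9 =((0 4 10 7 11 13 9 8)(1 2))^9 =(0 4 10 7 11 13 9 8)(1 2)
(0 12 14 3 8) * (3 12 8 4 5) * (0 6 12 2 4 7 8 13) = [13, 1, 4, 7, 5, 3, 12, 8, 6, 9, 10, 11, 14, 0, 2] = (0 13)(2 4 5 3 7 8 6 12 14)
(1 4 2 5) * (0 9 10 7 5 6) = (0 9 10 7 5 1 4 2 6) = [9, 4, 6, 3, 2, 1, 0, 5, 8, 10, 7]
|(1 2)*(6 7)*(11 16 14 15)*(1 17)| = |(1 2 17)(6 7)(11 16 14 15)| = 12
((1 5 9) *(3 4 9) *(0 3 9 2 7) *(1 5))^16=((0 3 4 2 7)(5 9))^16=(9)(0 3 4 2 7)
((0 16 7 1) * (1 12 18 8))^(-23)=(0 8 12 16 1 18 7)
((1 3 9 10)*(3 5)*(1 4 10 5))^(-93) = ((3 9 5)(4 10))^(-93) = (4 10)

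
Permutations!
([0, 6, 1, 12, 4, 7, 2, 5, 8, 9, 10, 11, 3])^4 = (12)(1 6 2)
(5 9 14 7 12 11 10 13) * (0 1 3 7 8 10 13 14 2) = [1, 3, 0, 7, 4, 9, 6, 12, 10, 2, 14, 13, 11, 5, 8] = (0 1 3 7 12 11 13 5 9 2)(8 10 14)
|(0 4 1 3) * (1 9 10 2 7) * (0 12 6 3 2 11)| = |(0 4 9 10 11)(1 2 7)(3 12 6)| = 15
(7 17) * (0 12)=(0 12)(7 17)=[12, 1, 2, 3, 4, 5, 6, 17, 8, 9, 10, 11, 0, 13, 14, 15, 16, 7]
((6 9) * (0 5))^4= ((0 5)(6 9))^4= (9)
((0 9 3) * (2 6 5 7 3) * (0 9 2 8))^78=(0 9 7 6)(2 8 3 5)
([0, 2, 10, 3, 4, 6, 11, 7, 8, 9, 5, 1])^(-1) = [0, 11, 1, 3, 4, 10, 5, 7, 8, 9, 2, 6]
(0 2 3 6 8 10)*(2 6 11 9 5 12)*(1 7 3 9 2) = [6, 7, 9, 11, 4, 12, 8, 3, 10, 5, 0, 2, 1] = (0 6 8 10)(1 7 3 11 2 9 5 12)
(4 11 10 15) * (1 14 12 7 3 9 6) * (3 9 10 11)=[0, 14, 2, 10, 3, 5, 1, 9, 8, 6, 15, 11, 7, 13, 12, 4]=(1 14 12 7 9 6)(3 10 15 4)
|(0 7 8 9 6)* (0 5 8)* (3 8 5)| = |(0 7)(3 8 9 6)| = 4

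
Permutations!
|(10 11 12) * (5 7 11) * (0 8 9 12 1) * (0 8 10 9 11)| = 12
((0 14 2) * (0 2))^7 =(0 14)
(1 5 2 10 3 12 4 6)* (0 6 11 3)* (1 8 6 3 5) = (0 3 12 4 11 5 2 10)(6 8) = [3, 1, 10, 12, 11, 2, 8, 7, 6, 9, 0, 5, 4]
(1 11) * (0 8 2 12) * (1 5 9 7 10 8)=(0 1 11 5 9 7 10 8 2 12)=[1, 11, 12, 3, 4, 9, 6, 10, 2, 7, 8, 5, 0]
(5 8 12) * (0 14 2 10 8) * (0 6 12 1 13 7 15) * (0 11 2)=(0 14)(1 13 7 15 11 2 10 8)(5 6 12)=[14, 13, 10, 3, 4, 6, 12, 15, 1, 9, 8, 2, 5, 7, 0, 11]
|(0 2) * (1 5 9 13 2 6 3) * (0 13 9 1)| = |(0 6 3)(1 5)(2 13)| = 6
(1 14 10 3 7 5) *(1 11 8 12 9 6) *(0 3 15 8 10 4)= (0 3 7 5 11 10 15 8 12 9 6 1 14 4)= [3, 14, 2, 7, 0, 11, 1, 5, 12, 6, 15, 10, 9, 13, 4, 8]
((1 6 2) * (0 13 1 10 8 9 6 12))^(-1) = ((0 13 1 12)(2 10 8 9 6))^(-1) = (0 12 1 13)(2 6 9 8 10)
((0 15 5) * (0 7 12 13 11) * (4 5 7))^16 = (0 13 7)(11 12 15)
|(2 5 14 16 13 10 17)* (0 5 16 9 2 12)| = 10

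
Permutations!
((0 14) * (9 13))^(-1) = (0 14)(9 13)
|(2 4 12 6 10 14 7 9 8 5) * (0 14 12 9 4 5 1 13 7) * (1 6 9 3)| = 10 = |(0 14)(1 13 7 4 3)(2 5)(6 10 12 9 8)|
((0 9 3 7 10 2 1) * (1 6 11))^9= ((0 9 3 7 10 2 6 11 1))^9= (11)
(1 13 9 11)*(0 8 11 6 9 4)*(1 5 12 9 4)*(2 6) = (0 8 11 5 12 9 2 6 4)(1 13) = [8, 13, 6, 3, 0, 12, 4, 7, 11, 2, 10, 5, 9, 1]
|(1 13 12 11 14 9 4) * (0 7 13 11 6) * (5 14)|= 30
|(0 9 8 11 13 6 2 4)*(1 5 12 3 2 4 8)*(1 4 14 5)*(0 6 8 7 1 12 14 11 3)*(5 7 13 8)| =14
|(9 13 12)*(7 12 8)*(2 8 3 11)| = 8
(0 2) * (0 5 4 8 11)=[2, 1, 5, 3, 8, 4, 6, 7, 11, 9, 10, 0]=(0 2 5 4 8 11)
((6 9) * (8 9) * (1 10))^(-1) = (1 10)(6 9 8)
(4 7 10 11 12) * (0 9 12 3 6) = [9, 1, 2, 6, 7, 5, 0, 10, 8, 12, 11, 3, 4] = (0 9 12 4 7 10 11 3 6)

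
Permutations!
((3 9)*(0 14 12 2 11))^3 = ((0 14 12 2 11)(3 9))^3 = (0 2 14 11 12)(3 9)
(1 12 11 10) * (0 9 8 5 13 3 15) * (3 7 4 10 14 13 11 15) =(0 9 8 5 11 14 13 7 4 10 1 12 15) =[9, 12, 2, 3, 10, 11, 6, 4, 5, 8, 1, 14, 15, 7, 13, 0]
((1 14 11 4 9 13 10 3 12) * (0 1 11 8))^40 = ((0 1 14 8)(3 12 11 4 9 13 10))^40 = (14)(3 13 4 12 10 9 11)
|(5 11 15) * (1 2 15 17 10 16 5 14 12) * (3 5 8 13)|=|(1 2 15 14 12)(3 5 11 17 10 16 8 13)|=40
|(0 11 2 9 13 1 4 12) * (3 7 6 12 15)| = |(0 11 2 9 13 1 4 15 3 7 6 12)| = 12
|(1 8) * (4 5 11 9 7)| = 10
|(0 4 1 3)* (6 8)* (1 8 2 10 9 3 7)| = |(0 4 8 6 2 10 9 3)(1 7)| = 8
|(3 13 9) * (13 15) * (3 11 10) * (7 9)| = 7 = |(3 15 13 7 9 11 10)|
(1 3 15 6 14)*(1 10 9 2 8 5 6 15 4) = (15)(1 3 4)(2 8 5 6 14 10 9) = [0, 3, 8, 4, 1, 6, 14, 7, 5, 2, 9, 11, 12, 13, 10, 15]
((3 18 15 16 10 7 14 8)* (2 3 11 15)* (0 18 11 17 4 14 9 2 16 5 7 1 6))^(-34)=(0 16 1)(2 3 11 15 5 7 9)(4 8)(6 18 10)(14 17)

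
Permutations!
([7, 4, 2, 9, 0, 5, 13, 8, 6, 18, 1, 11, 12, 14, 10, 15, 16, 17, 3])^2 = (0 8 13 10 4 7 6 14 1)(3 18 9)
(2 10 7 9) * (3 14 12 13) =(2 10 7 9)(3 14 12 13) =[0, 1, 10, 14, 4, 5, 6, 9, 8, 2, 7, 11, 13, 3, 12]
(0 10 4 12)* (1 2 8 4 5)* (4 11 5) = (0 10 4 12)(1 2 8 11 5) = [10, 2, 8, 3, 12, 1, 6, 7, 11, 9, 4, 5, 0]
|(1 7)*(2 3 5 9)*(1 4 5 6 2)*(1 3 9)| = |(1 7 4 5)(2 9 3 6)| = 4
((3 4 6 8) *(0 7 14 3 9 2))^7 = ((0 7 14 3 4 6 8 9 2))^7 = (0 9 6 3 7 2 8 4 14)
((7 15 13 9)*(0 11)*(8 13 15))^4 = (15)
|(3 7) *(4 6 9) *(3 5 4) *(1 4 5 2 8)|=8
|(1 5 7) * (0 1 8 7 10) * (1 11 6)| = 6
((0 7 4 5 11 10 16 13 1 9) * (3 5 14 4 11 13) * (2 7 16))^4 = ((0 16 3 5 13 1 9)(2 7 11 10)(4 14))^4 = (0 13 16 1 3 9 5)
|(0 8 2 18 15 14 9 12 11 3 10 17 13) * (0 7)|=14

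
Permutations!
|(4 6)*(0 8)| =2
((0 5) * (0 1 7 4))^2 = (0 1 4 5 7) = ((0 5 1 7 4))^2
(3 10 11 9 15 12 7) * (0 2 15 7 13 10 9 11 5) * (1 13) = (0 2 15 12 1 13 10 5)(3 9 7) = [2, 13, 15, 9, 4, 0, 6, 3, 8, 7, 5, 11, 1, 10, 14, 12]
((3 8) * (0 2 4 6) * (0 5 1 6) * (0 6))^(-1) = ((0 2 4 6 5 1)(3 8))^(-1) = (0 1 5 6 4 2)(3 8)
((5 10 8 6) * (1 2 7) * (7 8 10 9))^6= (10)(1 7 9 5 6 8 2)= ((10)(1 2 8 6 5 9 7))^6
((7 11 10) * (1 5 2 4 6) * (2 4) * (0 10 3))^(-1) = (0 3 11 7 10)(1 6 4 5)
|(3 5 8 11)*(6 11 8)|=4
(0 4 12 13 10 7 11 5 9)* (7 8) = (0 4 12 13 10 8 7 11 5 9) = [4, 1, 2, 3, 12, 9, 6, 11, 7, 0, 8, 5, 13, 10]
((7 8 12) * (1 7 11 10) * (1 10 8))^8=(8 11 12)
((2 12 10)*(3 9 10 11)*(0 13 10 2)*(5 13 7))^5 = (13)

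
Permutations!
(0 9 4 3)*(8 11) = (0 9 4 3)(8 11) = [9, 1, 2, 0, 3, 5, 6, 7, 11, 4, 10, 8]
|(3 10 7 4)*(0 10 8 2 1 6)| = 9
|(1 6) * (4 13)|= 2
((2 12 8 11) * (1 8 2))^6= ((1 8 11)(2 12))^6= (12)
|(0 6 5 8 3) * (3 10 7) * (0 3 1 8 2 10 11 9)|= |(0 6 5 2 10 7 1 8 11 9)|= 10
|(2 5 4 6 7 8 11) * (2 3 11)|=|(2 5 4 6 7 8)(3 11)|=6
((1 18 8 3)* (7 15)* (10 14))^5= (1 18 8 3)(7 15)(10 14)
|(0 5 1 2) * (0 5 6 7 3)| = 12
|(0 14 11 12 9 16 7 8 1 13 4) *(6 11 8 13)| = 12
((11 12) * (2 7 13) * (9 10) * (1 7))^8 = ((1 7 13 2)(9 10)(11 12))^8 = (13)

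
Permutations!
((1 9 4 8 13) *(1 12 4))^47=(1 9)(4 12 13 8)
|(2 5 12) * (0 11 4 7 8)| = |(0 11 4 7 8)(2 5 12)| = 15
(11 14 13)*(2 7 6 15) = (2 7 6 15)(11 14 13) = [0, 1, 7, 3, 4, 5, 15, 6, 8, 9, 10, 14, 12, 11, 13, 2]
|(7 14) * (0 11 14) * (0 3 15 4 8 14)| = 6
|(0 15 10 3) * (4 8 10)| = |(0 15 4 8 10 3)| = 6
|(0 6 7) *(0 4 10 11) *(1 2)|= |(0 6 7 4 10 11)(1 2)|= 6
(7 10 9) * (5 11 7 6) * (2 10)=(2 10 9 6 5 11 7)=[0, 1, 10, 3, 4, 11, 5, 2, 8, 6, 9, 7]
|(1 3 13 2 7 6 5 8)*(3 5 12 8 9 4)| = |(1 5 9 4 3 13 2 7 6 12 8)| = 11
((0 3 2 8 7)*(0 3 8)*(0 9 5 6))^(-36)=((0 8 7 3 2 9 5 6))^(-36)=(0 2)(3 6)(5 7)(8 9)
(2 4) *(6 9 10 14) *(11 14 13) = (2 4)(6 9 10 13 11 14) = [0, 1, 4, 3, 2, 5, 9, 7, 8, 10, 13, 14, 12, 11, 6]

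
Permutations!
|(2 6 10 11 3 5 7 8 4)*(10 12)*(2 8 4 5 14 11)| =12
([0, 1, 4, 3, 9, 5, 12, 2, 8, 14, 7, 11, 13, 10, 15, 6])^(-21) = (2 7 10 13 12 6 15 14 9 4)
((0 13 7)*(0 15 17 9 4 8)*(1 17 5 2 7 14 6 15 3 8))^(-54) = ((0 13 14 6 15 5 2 7 3 8)(1 17 9 4))^(-54) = (0 2 14 3 15)(1 9)(4 17)(5 13 7 6 8)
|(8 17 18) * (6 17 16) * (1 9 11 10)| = |(1 9 11 10)(6 17 18 8 16)| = 20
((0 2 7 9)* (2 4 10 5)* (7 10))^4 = ((0 4 7 9)(2 10 5))^4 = (2 10 5)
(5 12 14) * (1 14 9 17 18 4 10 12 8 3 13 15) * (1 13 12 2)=[0, 14, 1, 12, 10, 8, 6, 7, 3, 17, 2, 11, 9, 15, 5, 13, 16, 18, 4]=(1 14 5 8 3 12 9 17 18 4 10 2)(13 15)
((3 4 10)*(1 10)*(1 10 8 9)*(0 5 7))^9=(10)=((0 5 7)(1 8 9)(3 4 10))^9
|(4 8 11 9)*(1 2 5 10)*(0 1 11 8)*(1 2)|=7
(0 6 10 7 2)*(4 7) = [6, 1, 0, 3, 7, 5, 10, 2, 8, 9, 4] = (0 6 10 4 7 2)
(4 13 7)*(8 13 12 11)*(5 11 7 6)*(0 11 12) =(0 11 8 13 6 5 12 7 4) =[11, 1, 2, 3, 0, 12, 5, 4, 13, 9, 10, 8, 7, 6]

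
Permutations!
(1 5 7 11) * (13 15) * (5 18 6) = (1 18 6 5 7 11)(13 15) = [0, 18, 2, 3, 4, 7, 5, 11, 8, 9, 10, 1, 12, 15, 14, 13, 16, 17, 6]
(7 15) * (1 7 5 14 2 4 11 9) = [0, 7, 4, 3, 11, 14, 6, 15, 8, 1, 10, 9, 12, 13, 2, 5] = (1 7 15 5 14 2 4 11 9)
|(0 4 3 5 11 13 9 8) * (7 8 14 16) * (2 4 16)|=|(0 16 7 8)(2 4 3 5 11 13 9 14)|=8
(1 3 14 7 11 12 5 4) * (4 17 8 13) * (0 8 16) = (0 8 13 4 1 3 14 7 11 12 5 17 16) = [8, 3, 2, 14, 1, 17, 6, 11, 13, 9, 10, 12, 5, 4, 7, 15, 0, 16]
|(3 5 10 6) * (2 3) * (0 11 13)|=|(0 11 13)(2 3 5 10 6)|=15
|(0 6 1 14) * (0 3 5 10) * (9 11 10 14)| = 6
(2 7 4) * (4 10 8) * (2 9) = (2 7 10 8 4 9) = [0, 1, 7, 3, 9, 5, 6, 10, 4, 2, 8]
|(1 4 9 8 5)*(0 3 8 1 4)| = 7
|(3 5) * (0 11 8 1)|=|(0 11 8 1)(3 5)|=4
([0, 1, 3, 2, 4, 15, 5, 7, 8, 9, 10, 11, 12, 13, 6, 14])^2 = (5 14)(6 15)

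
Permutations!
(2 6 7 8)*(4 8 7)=(2 6 4 8)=[0, 1, 6, 3, 8, 5, 4, 7, 2]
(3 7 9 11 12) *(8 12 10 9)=[0, 1, 2, 7, 4, 5, 6, 8, 12, 11, 9, 10, 3]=(3 7 8 12)(9 11 10)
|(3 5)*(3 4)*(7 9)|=|(3 5 4)(7 9)|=6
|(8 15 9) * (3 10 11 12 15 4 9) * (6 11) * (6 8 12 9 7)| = |(3 10 8 4 7 6 11 9 12 15)| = 10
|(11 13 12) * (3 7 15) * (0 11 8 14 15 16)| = |(0 11 13 12 8 14 15 3 7 16)| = 10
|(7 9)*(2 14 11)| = 6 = |(2 14 11)(7 9)|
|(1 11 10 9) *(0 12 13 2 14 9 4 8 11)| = 28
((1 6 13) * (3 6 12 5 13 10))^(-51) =(1 12 5 13)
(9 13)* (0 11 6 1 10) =[11, 10, 2, 3, 4, 5, 1, 7, 8, 13, 0, 6, 12, 9] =(0 11 6 1 10)(9 13)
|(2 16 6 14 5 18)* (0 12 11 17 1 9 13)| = 42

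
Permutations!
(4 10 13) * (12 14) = (4 10 13)(12 14) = [0, 1, 2, 3, 10, 5, 6, 7, 8, 9, 13, 11, 14, 4, 12]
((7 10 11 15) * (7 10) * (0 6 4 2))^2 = ((0 6 4 2)(10 11 15))^2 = (0 4)(2 6)(10 15 11)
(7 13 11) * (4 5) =[0, 1, 2, 3, 5, 4, 6, 13, 8, 9, 10, 7, 12, 11] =(4 5)(7 13 11)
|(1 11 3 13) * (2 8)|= 4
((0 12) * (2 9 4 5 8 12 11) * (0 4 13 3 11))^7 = (2 13 11 9 3)(4 12 8 5)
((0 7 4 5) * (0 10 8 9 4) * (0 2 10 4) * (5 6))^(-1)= (0 9 8 10 2 7)(4 5 6)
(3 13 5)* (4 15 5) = (3 13 4 15 5) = [0, 1, 2, 13, 15, 3, 6, 7, 8, 9, 10, 11, 12, 4, 14, 5]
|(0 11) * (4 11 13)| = 4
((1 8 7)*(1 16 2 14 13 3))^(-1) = ((1 8 7 16 2 14 13 3))^(-1) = (1 3 13 14 2 16 7 8)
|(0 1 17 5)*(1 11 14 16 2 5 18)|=|(0 11 14 16 2 5)(1 17 18)|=6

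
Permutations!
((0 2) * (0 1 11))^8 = (11)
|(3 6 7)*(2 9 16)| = |(2 9 16)(3 6 7)| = 3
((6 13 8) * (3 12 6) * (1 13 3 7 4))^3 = (1 7 13 4 8)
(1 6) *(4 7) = (1 6)(4 7) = [0, 6, 2, 3, 7, 5, 1, 4]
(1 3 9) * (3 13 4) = (1 13 4 3 9) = [0, 13, 2, 9, 3, 5, 6, 7, 8, 1, 10, 11, 12, 4]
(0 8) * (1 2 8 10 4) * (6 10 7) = [7, 2, 8, 3, 1, 5, 10, 6, 0, 9, 4] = (0 7 6 10 4 1 2 8)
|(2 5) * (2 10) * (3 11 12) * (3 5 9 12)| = 10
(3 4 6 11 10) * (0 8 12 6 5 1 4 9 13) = (0 8 12 6 11 10 3 9 13)(1 4 5) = [8, 4, 2, 9, 5, 1, 11, 7, 12, 13, 3, 10, 6, 0]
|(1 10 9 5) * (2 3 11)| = |(1 10 9 5)(2 3 11)| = 12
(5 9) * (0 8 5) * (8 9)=(0 9)(5 8)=[9, 1, 2, 3, 4, 8, 6, 7, 5, 0]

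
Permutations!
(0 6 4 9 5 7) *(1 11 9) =(0 6 4 1 11 9 5 7) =[6, 11, 2, 3, 1, 7, 4, 0, 8, 5, 10, 9]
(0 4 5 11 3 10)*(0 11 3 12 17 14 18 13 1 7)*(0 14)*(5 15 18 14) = (0 4 15 18 13 1 7 5 3 10 11 12 17) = [4, 7, 2, 10, 15, 3, 6, 5, 8, 9, 11, 12, 17, 1, 14, 18, 16, 0, 13]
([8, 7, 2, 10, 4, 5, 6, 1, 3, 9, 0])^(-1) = [10, 7, 2, 8, 4, 5, 6, 1, 0, 9, 3]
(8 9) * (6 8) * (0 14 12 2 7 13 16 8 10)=(0 14 12 2 7 13 16 8 9 6 10)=[14, 1, 7, 3, 4, 5, 10, 13, 9, 6, 0, 11, 2, 16, 12, 15, 8]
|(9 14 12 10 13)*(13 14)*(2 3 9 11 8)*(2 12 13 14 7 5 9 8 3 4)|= 10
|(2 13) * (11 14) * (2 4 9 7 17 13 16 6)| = 30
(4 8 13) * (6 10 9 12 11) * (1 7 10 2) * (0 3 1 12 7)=(0 3 1)(2 12 11 6)(4 8 13)(7 10 9)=[3, 0, 12, 1, 8, 5, 2, 10, 13, 7, 9, 6, 11, 4]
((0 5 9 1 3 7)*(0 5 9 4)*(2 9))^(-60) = (0 3)(1 4)(2 7)(5 9)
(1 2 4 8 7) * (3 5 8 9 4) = [0, 2, 3, 5, 9, 8, 6, 1, 7, 4] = (1 2 3 5 8 7)(4 9)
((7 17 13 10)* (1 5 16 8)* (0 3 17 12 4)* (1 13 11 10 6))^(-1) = ((0 3 17 11 10 7 12 4)(1 5 16 8 13 6))^(-1) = (0 4 12 7 10 11 17 3)(1 6 13 8 16 5)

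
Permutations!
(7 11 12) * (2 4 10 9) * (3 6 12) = (2 4 10 9)(3 6 12 7 11) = [0, 1, 4, 6, 10, 5, 12, 11, 8, 2, 9, 3, 7]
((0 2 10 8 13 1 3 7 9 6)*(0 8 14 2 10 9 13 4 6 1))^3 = (0 2 3)(1 13 14)(7 10 9)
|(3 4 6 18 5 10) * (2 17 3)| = |(2 17 3 4 6 18 5 10)| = 8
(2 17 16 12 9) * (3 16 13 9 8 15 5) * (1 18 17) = [0, 18, 1, 16, 4, 3, 6, 7, 15, 2, 10, 11, 8, 9, 14, 5, 12, 13, 17] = (1 18 17 13 9 2)(3 16 12 8 15 5)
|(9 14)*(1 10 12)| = |(1 10 12)(9 14)| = 6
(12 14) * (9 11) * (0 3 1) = (0 3 1)(9 11)(12 14) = [3, 0, 2, 1, 4, 5, 6, 7, 8, 11, 10, 9, 14, 13, 12]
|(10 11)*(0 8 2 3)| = 4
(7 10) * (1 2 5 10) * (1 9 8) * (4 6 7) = (1 2 5 10 4 6 7 9 8) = [0, 2, 5, 3, 6, 10, 7, 9, 1, 8, 4]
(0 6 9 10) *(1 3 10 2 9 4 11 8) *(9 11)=(0 6 4 9 2 11 8 1 3 10)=[6, 3, 11, 10, 9, 5, 4, 7, 1, 2, 0, 8]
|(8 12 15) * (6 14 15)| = 5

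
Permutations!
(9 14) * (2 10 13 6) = (2 10 13 6)(9 14) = [0, 1, 10, 3, 4, 5, 2, 7, 8, 14, 13, 11, 12, 6, 9]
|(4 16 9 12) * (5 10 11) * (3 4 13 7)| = |(3 4 16 9 12 13 7)(5 10 11)| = 21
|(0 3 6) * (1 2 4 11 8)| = |(0 3 6)(1 2 4 11 8)| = 15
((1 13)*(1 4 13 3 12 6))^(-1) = (1 6 12 3)(4 13)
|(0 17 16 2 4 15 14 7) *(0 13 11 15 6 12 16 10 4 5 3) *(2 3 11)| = 56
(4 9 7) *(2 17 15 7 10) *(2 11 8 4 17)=(4 9 10 11 8)(7 17 15)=[0, 1, 2, 3, 9, 5, 6, 17, 4, 10, 11, 8, 12, 13, 14, 7, 16, 15]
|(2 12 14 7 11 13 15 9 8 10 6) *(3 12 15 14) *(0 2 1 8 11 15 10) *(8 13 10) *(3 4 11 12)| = 33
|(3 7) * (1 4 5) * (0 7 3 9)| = |(0 7 9)(1 4 5)| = 3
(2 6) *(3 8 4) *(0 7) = [7, 1, 6, 8, 3, 5, 2, 0, 4] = (0 7)(2 6)(3 8 4)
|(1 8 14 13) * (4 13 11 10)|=7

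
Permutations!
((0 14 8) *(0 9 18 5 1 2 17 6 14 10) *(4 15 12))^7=(0 10)(1 18 8 6 2 5 9 14 17)(4 15 12)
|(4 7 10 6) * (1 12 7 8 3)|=|(1 12 7 10 6 4 8 3)|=8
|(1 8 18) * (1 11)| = 4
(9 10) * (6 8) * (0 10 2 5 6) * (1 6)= [10, 6, 5, 3, 4, 1, 8, 7, 0, 2, 9]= (0 10 9 2 5 1 6 8)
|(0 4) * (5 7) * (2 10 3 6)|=|(0 4)(2 10 3 6)(5 7)|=4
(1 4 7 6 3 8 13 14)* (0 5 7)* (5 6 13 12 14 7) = (0 6 3 8 12 14 1 4)(7 13) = [6, 4, 2, 8, 0, 5, 3, 13, 12, 9, 10, 11, 14, 7, 1]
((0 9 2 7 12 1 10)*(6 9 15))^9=(15)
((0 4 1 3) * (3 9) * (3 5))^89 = (0 3 5 9 1 4)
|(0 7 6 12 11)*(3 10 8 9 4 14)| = 30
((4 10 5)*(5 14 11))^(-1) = ((4 10 14 11 5))^(-1) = (4 5 11 14 10)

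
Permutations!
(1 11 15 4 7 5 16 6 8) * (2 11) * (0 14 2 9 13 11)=[14, 9, 0, 3, 7, 16, 8, 5, 1, 13, 10, 15, 12, 11, 2, 4, 6]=(0 14 2)(1 9 13 11 15 4 7 5 16 6 8)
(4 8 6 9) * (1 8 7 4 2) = (1 8 6 9 2)(4 7) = [0, 8, 1, 3, 7, 5, 9, 4, 6, 2]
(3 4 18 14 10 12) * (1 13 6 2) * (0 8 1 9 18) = [8, 13, 9, 4, 0, 5, 2, 7, 1, 18, 12, 11, 3, 6, 10, 15, 16, 17, 14] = (0 8 1 13 6 2 9 18 14 10 12 3 4)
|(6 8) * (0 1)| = 2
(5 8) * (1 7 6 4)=(1 7 6 4)(5 8)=[0, 7, 2, 3, 1, 8, 4, 6, 5]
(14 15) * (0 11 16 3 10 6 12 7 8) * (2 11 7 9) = (0 7 8)(2 11 16 3 10 6 12 9)(14 15) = [7, 1, 11, 10, 4, 5, 12, 8, 0, 2, 6, 16, 9, 13, 15, 14, 3]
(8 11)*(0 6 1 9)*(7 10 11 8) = (0 6 1 9)(7 10 11) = [6, 9, 2, 3, 4, 5, 1, 10, 8, 0, 11, 7]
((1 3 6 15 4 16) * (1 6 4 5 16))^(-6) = (5 6)(15 16)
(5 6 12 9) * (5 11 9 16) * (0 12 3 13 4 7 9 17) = (0 12 16 5 6 3 13 4 7 9 11 17) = [12, 1, 2, 13, 7, 6, 3, 9, 8, 11, 10, 17, 16, 4, 14, 15, 5, 0]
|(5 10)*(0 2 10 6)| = 5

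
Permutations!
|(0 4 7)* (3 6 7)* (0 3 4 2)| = 6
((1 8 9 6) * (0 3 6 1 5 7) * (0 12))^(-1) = (0 12 7 5 6 3)(1 9 8)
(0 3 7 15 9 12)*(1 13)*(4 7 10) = (0 3 10 4 7 15 9 12)(1 13) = [3, 13, 2, 10, 7, 5, 6, 15, 8, 12, 4, 11, 0, 1, 14, 9]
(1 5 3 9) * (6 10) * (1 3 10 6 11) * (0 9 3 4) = (0 9 4)(1 5 10 11) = [9, 5, 2, 3, 0, 10, 6, 7, 8, 4, 11, 1]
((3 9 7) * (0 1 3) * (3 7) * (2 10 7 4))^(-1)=(0 7 10 2 4 1)(3 9)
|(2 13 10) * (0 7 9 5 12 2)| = 8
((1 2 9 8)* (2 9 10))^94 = ((1 9 8)(2 10))^94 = (10)(1 9 8)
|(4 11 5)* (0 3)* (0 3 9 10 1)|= |(0 9 10 1)(4 11 5)|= 12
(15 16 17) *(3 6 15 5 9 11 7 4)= [0, 1, 2, 6, 3, 9, 15, 4, 8, 11, 10, 7, 12, 13, 14, 16, 17, 5]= (3 6 15 16 17 5 9 11 7 4)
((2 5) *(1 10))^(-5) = ((1 10)(2 5))^(-5) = (1 10)(2 5)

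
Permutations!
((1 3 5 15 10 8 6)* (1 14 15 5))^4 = ((1 3)(6 14 15 10 8))^4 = (6 8 10 15 14)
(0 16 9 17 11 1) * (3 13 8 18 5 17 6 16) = (0 3 13 8 18 5 17 11 1)(6 16 9) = [3, 0, 2, 13, 4, 17, 16, 7, 18, 6, 10, 1, 12, 8, 14, 15, 9, 11, 5]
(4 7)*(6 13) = [0, 1, 2, 3, 7, 5, 13, 4, 8, 9, 10, 11, 12, 6] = (4 7)(6 13)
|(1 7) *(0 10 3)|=|(0 10 3)(1 7)|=6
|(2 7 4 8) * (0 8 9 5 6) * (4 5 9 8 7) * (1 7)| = 15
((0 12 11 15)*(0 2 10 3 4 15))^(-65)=(15)(0 12 11)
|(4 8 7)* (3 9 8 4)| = |(3 9 8 7)| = 4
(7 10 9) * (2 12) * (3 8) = (2 12)(3 8)(7 10 9) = [0, 1, 12, 8, 4, 5, 6, 10, 3, 7, 9, 11, 2]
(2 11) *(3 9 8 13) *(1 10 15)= (1 10 15)(2 11)(3 9 8 13)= [0, 10, 11, 9, 4, 5, 6, 7, 13, 8, 15, 2, 12, 3, 14, 1]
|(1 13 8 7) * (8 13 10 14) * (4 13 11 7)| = |(1 10 14 8 4 13 11 7)| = 8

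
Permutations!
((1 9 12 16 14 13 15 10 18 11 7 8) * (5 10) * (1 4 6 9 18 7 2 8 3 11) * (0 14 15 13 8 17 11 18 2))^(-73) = (0 11 17 2 1 18 3 7 10 5 15 16 12 9 6 4 8 14) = ((0 14 8 4 6 9 12 16 15 5 10 7 3 18 1 2 17 11))^(-73)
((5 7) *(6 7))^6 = (7)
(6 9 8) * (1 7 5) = (1 7 5)(6 9 8) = [0, 7, 2, 3, 4, 1, 9, 5, 6, 8]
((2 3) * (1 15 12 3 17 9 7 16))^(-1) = (1 16 7 9 17 2 3 12 15)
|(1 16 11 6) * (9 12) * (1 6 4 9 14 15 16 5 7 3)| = |(1 5 7 3)(4 9 12 14 15 16 11)| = 28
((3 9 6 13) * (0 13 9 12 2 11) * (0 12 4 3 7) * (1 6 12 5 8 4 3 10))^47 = ((0 13 7)(1 6 9 12 2 11 5 8 4 10))^47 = (0 7 13)(1 8 2 6 4 11 9 10 5 12)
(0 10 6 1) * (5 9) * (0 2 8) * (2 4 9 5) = [10, 4, 8, 3, 9, 5, 1, 7, 0, 2, 6] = (0 10 6 1 4 9 2 8)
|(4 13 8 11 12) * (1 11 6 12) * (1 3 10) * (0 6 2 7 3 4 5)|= |(0 6 12 5)(1 11 4 13 8 2 7 3 10)|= 36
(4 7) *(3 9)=(3 9)(4 7)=[0, 1, 2, 9, 7, 5, 6, 4, 8, 3]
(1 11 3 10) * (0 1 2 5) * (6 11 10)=(0 1 10 2 5)(3 6 11)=[1, 10, 5, 6, 4, 0, 11, 7, 8, 9, 2, 3]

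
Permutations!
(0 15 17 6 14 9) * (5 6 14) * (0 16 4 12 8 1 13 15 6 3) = (0 6 5 3)(1 13 15 17 14 9 16 4 12 8) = [6, 13, 2, 0, 12, 3, 5, 7, 1, 16, 10, 11, 8, 15, 9, 17, 4, 14]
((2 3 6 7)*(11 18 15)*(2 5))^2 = ((2 3 6 7 5)(11 18 15))^2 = (2 6 5 3 7)(11 15 18)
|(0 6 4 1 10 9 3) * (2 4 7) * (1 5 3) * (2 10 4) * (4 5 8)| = 8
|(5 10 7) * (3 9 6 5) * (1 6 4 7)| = 4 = |(1 6 5 10)(3 9 4 7)|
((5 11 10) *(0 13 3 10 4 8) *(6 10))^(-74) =((0 13 3 6 10 5 11 4 8))^(-74) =(0 4 5 6 13 8 11 10 3)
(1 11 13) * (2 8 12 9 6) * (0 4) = (0 4)(1 11 13)(2 8 12 9 6) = [4, 11, 8, 3, 0, 5, 2, 7, 12, 6, 10, 13, 9, 1]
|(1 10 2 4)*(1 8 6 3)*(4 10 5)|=6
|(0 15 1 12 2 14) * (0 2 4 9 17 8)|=8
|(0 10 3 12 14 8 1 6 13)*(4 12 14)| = |(0 10 3 14 8 1 6 13)(4 12)| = 8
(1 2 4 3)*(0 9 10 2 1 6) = (0 9 10 2 4 3 6) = [9, 1, 4, 6, 3, 5, 0, 7, 8, 10, 2]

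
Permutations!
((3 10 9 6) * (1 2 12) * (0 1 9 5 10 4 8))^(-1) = (0 8 4 3 6 9 12 2 1)(5 10)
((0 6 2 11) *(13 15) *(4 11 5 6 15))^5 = (15)(2 6 5)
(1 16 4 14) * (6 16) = (1 6 16 4 14) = [0, 6, 2, 3, 14, 5, 16, 7, 8, 9, 10, 11, 12, 13, 1, 15, 4]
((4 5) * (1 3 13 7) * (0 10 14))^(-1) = ((0 10 14)(1 3 13 7)(4 5))^(-1) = (0 14 10)(1 7 13 3)(4 5)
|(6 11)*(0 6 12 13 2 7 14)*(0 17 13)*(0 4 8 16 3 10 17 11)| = |(0 6)(2 7 14 11 12 4 8 16 3 10 17 13)| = 12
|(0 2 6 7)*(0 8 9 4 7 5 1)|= |(0 2 6 5 1)(4 7 8 9)|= 20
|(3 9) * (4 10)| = 2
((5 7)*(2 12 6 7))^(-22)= (2 7 12 5 6)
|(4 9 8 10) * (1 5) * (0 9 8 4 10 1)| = |(10)(0 9 4 8 1 5)| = 6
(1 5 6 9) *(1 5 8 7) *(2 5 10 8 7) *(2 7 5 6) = [0, 5, 6, 3, 4, 2, 9, 1, 7, 10, 8] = (1 5 2 6 9 10 8 7)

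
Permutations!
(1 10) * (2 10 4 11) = [0, 4, 10, 3, 11, 5, 6, 7, 8, 9, 1, 2] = (1 4 11 2 10)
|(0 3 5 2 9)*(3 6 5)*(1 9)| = |(0 6 5 2 1 9)| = 6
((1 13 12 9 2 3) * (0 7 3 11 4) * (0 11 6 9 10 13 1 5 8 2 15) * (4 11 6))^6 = (0 4 3 9 8)(2 7 6 5 15)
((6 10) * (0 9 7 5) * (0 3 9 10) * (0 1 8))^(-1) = ((0 10 6 1 8)(3 9 7 5))^(-1) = (0 8 1 6 10)(3 5 7 9)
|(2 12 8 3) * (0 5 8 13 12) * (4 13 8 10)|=9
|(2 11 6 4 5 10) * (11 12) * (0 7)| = 14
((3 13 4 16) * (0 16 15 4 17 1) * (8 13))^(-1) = ((0 16 3 8 13 17 1)(4 15))^(-1) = (0 1 17 13 8 3 16)(4 15)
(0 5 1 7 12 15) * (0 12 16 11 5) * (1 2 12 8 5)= (1 7 16 11)(2 12 15 8 5)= [0, 7, 12, 3, 4, 2, 6, 16, 5, 9, 10, 1, 15, 13, 14, 8, 11]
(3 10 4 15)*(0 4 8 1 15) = (0 4)(1 15 3 10 8) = [4, 15, 2, 10, 0, 5, 6, 7, 1, 9, 8, 11, 12, 13, 14, 3]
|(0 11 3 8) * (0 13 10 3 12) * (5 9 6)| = 12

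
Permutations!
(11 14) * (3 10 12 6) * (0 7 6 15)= (0 7 6 3 10 12 15)(11 14)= [7, 1, 2, 10, 4, 5, 3, 6, 8, 9, 12, 14, 15, 13, 11, 0]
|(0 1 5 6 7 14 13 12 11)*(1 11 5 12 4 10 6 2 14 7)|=18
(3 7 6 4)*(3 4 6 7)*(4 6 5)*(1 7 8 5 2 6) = (1 7 8 5 4)(2 6) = [0, 7, 6, 3, 1, 4, 2, 8, 5]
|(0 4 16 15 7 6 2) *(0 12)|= |(0 4 16 15 7 6 2 12)|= 8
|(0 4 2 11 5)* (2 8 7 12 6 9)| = 10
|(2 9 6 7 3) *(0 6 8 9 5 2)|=4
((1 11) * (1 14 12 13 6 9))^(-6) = ((1 11 14 12 13 6 9))^(-6) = (1 11 14 12 13 6 9)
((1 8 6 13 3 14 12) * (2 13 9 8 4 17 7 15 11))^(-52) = ((1 4 17 7 15 11 2 13 3 14 12)(6 9 8))^(-52) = (1 7 2 14 4 15 13 12 17 11 3)(6 8 9)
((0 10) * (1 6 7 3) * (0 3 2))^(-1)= (0 2 7 6 1 3 10)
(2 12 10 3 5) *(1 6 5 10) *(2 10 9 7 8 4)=(1 6 5 10 3 9 7 8 4 2 12)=[0, 6, 12, 9, 2, 10, 5, 8, 4, 7, 3, 11, 1]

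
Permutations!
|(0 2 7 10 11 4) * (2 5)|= |(0 5 2 7 10 11 4)|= 7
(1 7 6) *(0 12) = (0 12)(1 7 6) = [12, 7, 2, 3, 4, 5, 1, 6, 8, 9, 10, 11, 0]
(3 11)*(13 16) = (3 11)(13 16) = [0, 1, 2, 11, 4, 5, 6, 7, 8, 9, 10, 3, 12, 16, 14, 15, 13]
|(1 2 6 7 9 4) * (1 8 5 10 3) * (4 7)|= |(1 2 6 4 8 5 10 3)(7 9)|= 8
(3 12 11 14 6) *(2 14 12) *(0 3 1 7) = (0 3 2 14 6 1 7)(11 12) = [3, 7, 14, 2, 4, 5, 1, 0, 8, 9, 10, 12, 11, 13, 6]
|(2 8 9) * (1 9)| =|(1 9 2 8)| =4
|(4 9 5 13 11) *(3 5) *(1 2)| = |(1 2)(3 5 13 11 4 9)| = 6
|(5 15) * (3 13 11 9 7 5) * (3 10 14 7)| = 20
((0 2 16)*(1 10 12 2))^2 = (0 10 2)(1 12 16)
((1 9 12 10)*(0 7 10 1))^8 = (0 10 7)(1 12 9)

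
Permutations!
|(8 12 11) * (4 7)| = 6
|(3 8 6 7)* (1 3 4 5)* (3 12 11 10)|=10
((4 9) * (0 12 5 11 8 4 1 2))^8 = ((0 12 5 11 8 4 9 1 2))^8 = (0 2 1 9 4 8 11 5 12)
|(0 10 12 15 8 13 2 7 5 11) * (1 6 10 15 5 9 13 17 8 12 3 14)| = 20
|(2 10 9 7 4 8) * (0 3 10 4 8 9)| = 15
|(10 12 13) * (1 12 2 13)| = 6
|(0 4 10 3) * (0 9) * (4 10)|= 4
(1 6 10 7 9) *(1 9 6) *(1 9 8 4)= (1 9 8 4)(6 10 7)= [0, 9, 2, 3, 1, 5, 10, 6, 4, 8, 7]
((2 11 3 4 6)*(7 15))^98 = ((2 11 3 4 6)(7 15))^98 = (15)(2 4 11 6 3)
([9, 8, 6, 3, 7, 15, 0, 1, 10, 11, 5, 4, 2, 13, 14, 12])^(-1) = (0 6 2 12 15 5 10 8 1 7 4 11 9)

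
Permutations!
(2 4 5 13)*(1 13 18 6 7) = (1 13 2 4 5 18 6 7) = [0, 13, 4, 3, 5, 18, 7, 1, 8, 9, 10, 11, 12, 2, 14, 15, 16, 17, 6]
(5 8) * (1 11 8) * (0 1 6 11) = (0 1)(5 6 11 8) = [1, 0, 2, 3, 4, 6, 11, 7, 5, 9, 10, 8]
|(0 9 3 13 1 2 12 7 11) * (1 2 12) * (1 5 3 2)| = 10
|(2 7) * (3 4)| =|(2 7)(3 4)| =2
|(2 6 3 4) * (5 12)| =4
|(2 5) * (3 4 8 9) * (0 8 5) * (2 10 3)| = 4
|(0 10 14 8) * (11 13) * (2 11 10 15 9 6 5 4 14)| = 8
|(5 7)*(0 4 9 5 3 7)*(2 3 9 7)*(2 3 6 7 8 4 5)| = 4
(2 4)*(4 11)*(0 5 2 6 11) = (0 5 2)(4 6 11) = [5, 1, 0, 3, 6, 2, 11, 7, 8, 9, 10, 4]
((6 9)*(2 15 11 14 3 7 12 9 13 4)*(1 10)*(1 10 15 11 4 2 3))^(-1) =(1 14 11 2 13 6 9 12 7 3 4 15)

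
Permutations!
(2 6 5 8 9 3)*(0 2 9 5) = (0 2 6)(3 9)(5 8) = [2, 1, 6, 9, 4, 8, 0, 7, 5, 3]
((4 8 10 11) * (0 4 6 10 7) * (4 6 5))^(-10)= (0 8 5 10)(4 11 6 7)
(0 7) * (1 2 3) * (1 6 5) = [7, 2, 3, 6, 4, 1, 5, 0] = (0 7)(1 2 3 6 5)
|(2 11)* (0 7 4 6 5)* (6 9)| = |(0 7 4 9 6 5)(2 11)| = 6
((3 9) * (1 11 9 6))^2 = ((1 11 9 3 6))^2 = (1 9 6 11 3)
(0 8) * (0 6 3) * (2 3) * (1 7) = (0 8 6 2 3)(1 7) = [8, 7, 3, 0, 4, 5, 2, 1, 6]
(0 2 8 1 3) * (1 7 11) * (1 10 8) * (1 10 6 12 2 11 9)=[11, 3, 10, 0, 4, 5, 12, 9, 7, 1, 8, 6, 2]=(0 11 6 12 2 10 8 7 9 1 3)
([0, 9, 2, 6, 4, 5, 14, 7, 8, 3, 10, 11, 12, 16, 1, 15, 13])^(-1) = [0, 14, 2, 9, 4, 5, 3, 7, 8, 1, 10, 11, 12, 16, 6, 15, 13]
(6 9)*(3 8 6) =(3 8 6 9) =[0, 1, 2, 8, 4, 5, 9, 7, 6, 3]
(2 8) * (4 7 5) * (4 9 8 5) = (2 5 9 8)(4 7) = [0, 1, 5, 3, 7, 9, 6, 4, 2, 8]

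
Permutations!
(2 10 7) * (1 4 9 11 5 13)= (1 4 9 11 5 13)(2 10 7)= [0, 4, 10, 3, 9, 13, 6, 2, 8, 11, 7, 5, 12, 1]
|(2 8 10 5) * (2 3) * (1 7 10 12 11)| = 9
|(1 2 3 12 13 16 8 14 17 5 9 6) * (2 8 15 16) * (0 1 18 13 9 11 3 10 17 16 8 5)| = 52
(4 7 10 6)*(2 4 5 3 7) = (2 4)(3 7 10 6 5) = [0, 1, 4, 7, 2, 3, 5, 10, 8, 9, 6]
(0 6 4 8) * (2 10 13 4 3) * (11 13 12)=(0 6 3 2 10 12 11 13 4 8)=[6, 1, 10, 2, 8, 5, 3, 7, 0, 9, 12, 13, 11, 4]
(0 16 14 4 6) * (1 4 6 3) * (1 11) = (0 16 14 6)(1 4 3 11) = [16, 4, 2, 11, 3, 5, 0, 7, 8, 9, 10, 1, 12, 13, 6, 15, 14]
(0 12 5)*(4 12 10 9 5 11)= (0 10 9 5)(4 12 11)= [10, 1, 2, 3, 12, 0, 6, 7, 8, 5, 9, 4, 11]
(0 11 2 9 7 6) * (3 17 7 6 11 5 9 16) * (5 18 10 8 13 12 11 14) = [18, 1, 16, 17, 4, 9, 0, 14, 13, 6, 8, 2, 11, 12, 5, 15, 3, 7, 10] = (0 18 10 8 13 12 11 2 16 3 17 7 14 5 9 6)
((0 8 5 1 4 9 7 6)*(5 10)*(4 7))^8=(0 8 10 5 1 7 6)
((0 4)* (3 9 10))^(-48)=((0 4)(3 9 10))^(-48)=(10)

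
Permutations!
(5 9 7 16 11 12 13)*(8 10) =(5 9 7 16 11 12 13)(8 10) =[0, 1, 2, 3, 4, 9, 6, 16, 10, 7, 8, 12, 13, 5, 14, 15, 11]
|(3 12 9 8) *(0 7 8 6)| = |(0 7 8 3 12 9 6)| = 7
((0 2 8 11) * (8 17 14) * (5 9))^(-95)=(0 2 17 14 8 11)(5 9)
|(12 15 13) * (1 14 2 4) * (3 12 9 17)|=12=|(1 14 2 4)(3 12 15 13 9 17)|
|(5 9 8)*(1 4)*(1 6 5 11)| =|(1 4 6 5 9 8 11)| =7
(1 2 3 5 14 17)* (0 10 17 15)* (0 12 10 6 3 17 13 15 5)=(0 6 3)(1 2 17)(5 14)(10 13 15 12)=[6, 2, 17, 0, 4, 14, 3, 7, 8, 9, 13, 11, 10, 15, 5, 12, 16, 1]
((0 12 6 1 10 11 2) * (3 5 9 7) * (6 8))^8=((0 12 8 6 1 10 11 2)(3 5 9 7))^8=(12)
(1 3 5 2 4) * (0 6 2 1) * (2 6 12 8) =(0 12 8 2 4)(1 3 5) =[12, 3, 4, 5, 0, 1, 6, 7, 2, 9, 10, 11, 8]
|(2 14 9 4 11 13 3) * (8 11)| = |(2 14 9 4 8 11 13 3)| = 8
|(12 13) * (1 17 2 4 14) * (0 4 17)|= |(0 4 14 1)(2 17)(12 13)|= 4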